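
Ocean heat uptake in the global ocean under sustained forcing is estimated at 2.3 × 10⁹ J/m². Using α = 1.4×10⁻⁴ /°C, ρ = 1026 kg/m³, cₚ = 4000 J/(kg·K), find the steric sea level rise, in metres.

0.078 m of thermosteric rise

Δh = αQ/(ρcₚ) = 1.4×10⁻⁴ × 2.3×10⁹ / (1026 × 4000) ≈ 0.07846 m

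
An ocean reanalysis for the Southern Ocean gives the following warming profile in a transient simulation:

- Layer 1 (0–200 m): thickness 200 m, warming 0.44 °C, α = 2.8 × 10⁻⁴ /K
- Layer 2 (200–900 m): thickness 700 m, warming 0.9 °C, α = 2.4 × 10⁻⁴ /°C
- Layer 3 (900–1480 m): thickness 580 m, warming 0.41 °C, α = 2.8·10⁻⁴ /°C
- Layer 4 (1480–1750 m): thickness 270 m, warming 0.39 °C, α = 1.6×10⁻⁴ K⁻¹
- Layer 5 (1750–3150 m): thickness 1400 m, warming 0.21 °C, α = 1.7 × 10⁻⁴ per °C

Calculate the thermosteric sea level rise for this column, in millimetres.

about 309 mm

0.44 × 2.8×10⁻⁴ × 200 = 0.02464 m
200–900 m: 0.9 × 700 × 2.4×10⁻⁴ = 0.15120 m
Layer 3: 580 × 2.8×10⁻⁴ × 0.41 = 0.066584 m
Layer 4: 270 × 1.6×10⁻⁴ × 0.39 = 0.016848 m
1750–3150 m: 1.7×10⁻⁴ × 0.21 × 1400 = 0.04998 m
Δh = 0.02464 + 0.15120 + 0.066584 + 0.016848 + 0.04998 = 0.309252 m ≈ 309 mm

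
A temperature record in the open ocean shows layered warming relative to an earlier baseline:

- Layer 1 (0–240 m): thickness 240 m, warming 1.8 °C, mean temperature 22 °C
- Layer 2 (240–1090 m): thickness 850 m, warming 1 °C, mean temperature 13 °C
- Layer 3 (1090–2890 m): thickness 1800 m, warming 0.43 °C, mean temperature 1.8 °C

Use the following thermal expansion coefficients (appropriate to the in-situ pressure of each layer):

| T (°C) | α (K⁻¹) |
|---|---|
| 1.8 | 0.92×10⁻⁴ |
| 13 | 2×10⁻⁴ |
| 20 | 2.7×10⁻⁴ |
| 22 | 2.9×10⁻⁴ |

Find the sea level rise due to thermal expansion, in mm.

Layer 1 at 22 °C → α = 2.9×10⁻⁴ K⁻¹
Layer 2 at 13 °C → α = 2×10⁻⁴ K⁻¹
Layer 3 at 1.8 °C → α = 0.92×10⁻⁴ K⁻¹
1.8 × 2.9×10⁻⁴ × 240 = 0.12528 m
240–1090 m: 1 × 2×10⁻⁴ × 850 = 0.17000 m
Layer 3: 1800 × 0.43 × 0.92×10⁻⁴ = 0.071208 m
Δh = 0.12528 + 0.17000 + 0.071208 = 0.366488 m

366 mm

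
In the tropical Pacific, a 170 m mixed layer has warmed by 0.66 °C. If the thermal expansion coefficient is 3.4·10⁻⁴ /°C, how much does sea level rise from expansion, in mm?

Δh = αΔT·H = 3.4×10⁻⁴ × 0.66 × 170 = 0.038148 m

38 mm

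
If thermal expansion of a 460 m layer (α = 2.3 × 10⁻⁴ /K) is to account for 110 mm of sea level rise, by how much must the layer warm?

about 1.04 K

ΔT = Δh/(αH) = 0.11 / (2.3×10⁻⁴ × 460) ≈ 1.040 K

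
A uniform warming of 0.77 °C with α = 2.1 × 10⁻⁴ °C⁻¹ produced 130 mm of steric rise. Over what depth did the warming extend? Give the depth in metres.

H = Δh/(αΔT) = 0.13 / (2.1×10⁻⁴ × 0.77) ≈ 804.0 m

H ≈ 804 m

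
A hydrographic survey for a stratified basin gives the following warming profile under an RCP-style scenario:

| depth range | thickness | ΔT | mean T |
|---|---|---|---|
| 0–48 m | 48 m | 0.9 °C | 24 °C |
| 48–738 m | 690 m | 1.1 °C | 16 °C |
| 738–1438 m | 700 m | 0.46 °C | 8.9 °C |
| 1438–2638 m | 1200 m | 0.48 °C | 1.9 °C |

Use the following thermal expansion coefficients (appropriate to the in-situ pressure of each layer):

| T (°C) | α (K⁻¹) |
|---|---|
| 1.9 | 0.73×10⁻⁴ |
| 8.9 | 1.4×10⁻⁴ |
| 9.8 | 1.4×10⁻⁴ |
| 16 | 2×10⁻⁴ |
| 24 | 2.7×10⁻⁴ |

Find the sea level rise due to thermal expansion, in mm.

Layer 1 at 24 °C → α = 2.7×10⁻⁴ K⁻¹
Layer 2 at 16 °C → α = 2×10⁻⁴ K⁻¹
Layer 3 at 8.9 °C → α = 1.4×10⁻⁴ K⁻¹
Layer 4 at 1.9 °C → α = 0.73×10⁻⁴ K⁻¹
0–48 m: 48 × 2.7×10⁻⁴ × 0.9 = 0.011664 m
48–738 m: 2×10⁻⁴ × 1.1 × 690 = 0.15180 m
700 × 0.46 × 1.4×10⁻⁴ = 0.04508 m
0.73×10⁻⁴ × 1200 × 0.48 = 0.042048 m
Δh = 0.011664 + 0.15180 + 0.04508 + 0.042048 = 0.250592 m

251 mm of thermosteric rise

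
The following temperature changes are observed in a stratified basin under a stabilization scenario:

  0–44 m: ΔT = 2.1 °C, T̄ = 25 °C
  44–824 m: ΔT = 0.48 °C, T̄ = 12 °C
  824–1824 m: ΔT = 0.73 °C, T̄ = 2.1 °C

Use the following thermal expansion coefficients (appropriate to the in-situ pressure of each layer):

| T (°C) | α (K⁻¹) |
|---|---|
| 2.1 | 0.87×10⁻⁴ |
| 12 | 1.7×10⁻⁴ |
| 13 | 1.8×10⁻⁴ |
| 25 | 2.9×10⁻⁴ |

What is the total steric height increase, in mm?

Layer 1 at 25 °C → α = 2.9×10⁻⁴ K⁻¹
Layer 2 at 12 °C → α = 1.7×10⁻⁴ K⁻¹
Layer 3 at 2.1 °C → α = 0.87×10⁻⁴ K⁻¹
0–44 m: 2.9×10⁻⁴ × 2.1 × 44 = 0.026796 m
44–824 m: 0.48 × 780 × 1.7×10⁻⁴ = 0.063648 m
824–1824 m: 0.73 × 1000 × 0.87×10⁻⁴ = 0.06351 m
Δh = 0.026796 + 0.063648 + 0.06351 = 0.153954 m

154 mm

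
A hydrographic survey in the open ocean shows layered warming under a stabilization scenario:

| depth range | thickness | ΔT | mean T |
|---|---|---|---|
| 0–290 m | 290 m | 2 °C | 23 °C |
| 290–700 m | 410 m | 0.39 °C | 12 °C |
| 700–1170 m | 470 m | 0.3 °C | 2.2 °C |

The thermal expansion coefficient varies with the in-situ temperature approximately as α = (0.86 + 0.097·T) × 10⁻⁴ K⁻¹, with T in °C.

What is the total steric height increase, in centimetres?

Layer 1: α = (0.86 + 0.097×23)×10⁻⁴ = 3.091×10⁻⁴ K⁻¹
Layer 2: α = (0.86 + 0.097×12)×10⁻⁴ = 2.024×10⁻⁴ K⁻¹
Layer 3: α = (0.86 + 0.097×2.2)×10⁻⁴ = 1.0734×10⁻⁴ K⁻¹
3.091×10⁻⁴ × 290 × 2 = 0.179278 m
290–700 m: 2.024×10⁻⁴ × 0.39 × 410 = 0.03236376 m
1.0734×10⁻⁴ × 470 × 0.3 = 0.01513494 m
Δh = 0.179278 + 0.03236376 + 0.01513494 = 0.2267767 m ≈ 22.7 cm

22.7 cm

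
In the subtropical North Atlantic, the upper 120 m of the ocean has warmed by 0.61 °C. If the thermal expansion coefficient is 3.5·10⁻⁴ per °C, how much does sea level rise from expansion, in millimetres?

Δh = 25.6 mm

Δh = αΔT·H = 3.5×10⁻⁴ × 0.61 × 120 = 0.02562 m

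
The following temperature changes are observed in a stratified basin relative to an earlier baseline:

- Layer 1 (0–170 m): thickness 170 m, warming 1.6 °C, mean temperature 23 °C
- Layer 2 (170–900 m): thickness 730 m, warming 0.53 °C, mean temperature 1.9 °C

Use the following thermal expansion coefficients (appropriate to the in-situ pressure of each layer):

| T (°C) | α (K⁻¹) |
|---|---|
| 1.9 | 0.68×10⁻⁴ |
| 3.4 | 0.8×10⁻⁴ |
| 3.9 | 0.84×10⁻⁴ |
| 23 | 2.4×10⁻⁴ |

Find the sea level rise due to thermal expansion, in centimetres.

Layer 1 at 23 °C → α = 2.4×10⁻⁴ K⁻¹
Layer 2 at 1.9 °C → α = 0.68×10⁻⁴ K⁻¹
0–170 m: 2.4×10⁻⁴ × 170 × 1.6 = 0.06528 m
170–900 m: 730 × 0.68×10⁻⁴ × 0.53 = 0.0263092 m
Δh = 0.06528 + 0.0263092 = 0.0915892 m ≈ 9.16 cm

about 9.16 cm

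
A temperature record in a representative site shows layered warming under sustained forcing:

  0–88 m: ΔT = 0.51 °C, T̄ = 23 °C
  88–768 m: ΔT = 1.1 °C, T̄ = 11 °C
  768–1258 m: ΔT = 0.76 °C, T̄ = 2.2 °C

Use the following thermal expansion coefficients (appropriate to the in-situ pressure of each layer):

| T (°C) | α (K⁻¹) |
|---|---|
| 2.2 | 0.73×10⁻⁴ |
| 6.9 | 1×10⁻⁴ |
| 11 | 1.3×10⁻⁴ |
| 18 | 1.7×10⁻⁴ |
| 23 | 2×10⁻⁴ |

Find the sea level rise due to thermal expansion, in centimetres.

13 cm of thermosteric rise

Layer 1 at 23 °C → α = 2×10⁻⁴ K⁻¹
Layer 2 at 11 °C → α = 1.3×10⁻⁴ K⁻¹
Layer 3 at 2.2 °C → α = 0.73×10⁻⁴ K⁻¹
0–88 m: 0.51 × 2×10⁻⁴ × 88 = 0.008976 m
88–768 m: 1.3×10⁻⁴ × 1.1 × 680 = 0.09724 m
768–1258 m: 490 × 0.76 × 0.73×10⁻⁴ = 0.0271852 m
Δh = 0.008976 + 0.09724 + 0.0271852 = 0.1334012 m ≈ 13 cm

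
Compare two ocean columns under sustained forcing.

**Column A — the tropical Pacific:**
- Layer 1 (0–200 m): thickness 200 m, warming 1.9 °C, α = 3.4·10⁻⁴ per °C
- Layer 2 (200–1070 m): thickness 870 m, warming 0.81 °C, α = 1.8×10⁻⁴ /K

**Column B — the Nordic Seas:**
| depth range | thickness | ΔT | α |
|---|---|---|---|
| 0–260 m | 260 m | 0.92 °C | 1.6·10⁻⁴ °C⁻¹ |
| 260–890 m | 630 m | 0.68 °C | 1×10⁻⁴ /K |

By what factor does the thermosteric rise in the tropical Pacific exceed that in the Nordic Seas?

A Layer 1: 3.4×10⁻⁴ × 200 × 1.9 = 0.12920 m
A 200–1070 m: 870 × 1.8×10⁻⁴ × 0.81 = 0.126846 m
A total: 0.256046 m
B 0–260 m: 260 × 1.6×10⁻⁴ × 0.92 = 0.038272 m
B 260–890 m: 1×10⁻⁴ × 0.68 × 630 = 0.04284 m
B total: 0.081112 m
Ratio: 0.256046 / 0.081112 ≈ 3.157

a factor of 3.2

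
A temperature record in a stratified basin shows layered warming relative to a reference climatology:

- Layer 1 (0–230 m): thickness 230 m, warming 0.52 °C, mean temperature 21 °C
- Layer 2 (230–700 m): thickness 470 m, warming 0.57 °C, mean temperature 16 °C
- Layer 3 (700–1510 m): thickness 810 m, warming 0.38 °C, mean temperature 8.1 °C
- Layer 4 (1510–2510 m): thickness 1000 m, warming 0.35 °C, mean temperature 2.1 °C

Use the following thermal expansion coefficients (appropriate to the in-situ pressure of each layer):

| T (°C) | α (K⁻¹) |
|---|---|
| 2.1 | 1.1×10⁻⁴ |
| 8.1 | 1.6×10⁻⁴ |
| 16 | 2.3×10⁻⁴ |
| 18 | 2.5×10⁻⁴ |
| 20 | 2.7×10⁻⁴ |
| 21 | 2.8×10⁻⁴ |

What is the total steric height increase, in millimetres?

about 180 mm

Layer 1 at 21 °C → α = 2.8×10⁻⁴ K⁻¹
Layer 2 at 16 °C → α = 2.3×10⁻⁴ K⁻¹
Layer 3 at 8.1 °C → α = 1.6×10⁻⁴ K⁻¹
Layer 4 at 2.1 °C → α = 1.1×10⁻⁴ K⁻¹
0–230 m: 0.52 × 2.8×10⁻⁴ × 230 = 0.033488 m
2.3×10⁻⁴ × 0.57 × 470 = 0.061617 m
700–1510 m: 0.38 × 1.6×10⁻⁴ × 810 = 0.049248 m
1000 × 0.35 × 1.1×10⁻⁴ = 0.03850 m
Δh = 0.033488 + 0.061617 + 0.049248 + 0.03850 = 0.182853 m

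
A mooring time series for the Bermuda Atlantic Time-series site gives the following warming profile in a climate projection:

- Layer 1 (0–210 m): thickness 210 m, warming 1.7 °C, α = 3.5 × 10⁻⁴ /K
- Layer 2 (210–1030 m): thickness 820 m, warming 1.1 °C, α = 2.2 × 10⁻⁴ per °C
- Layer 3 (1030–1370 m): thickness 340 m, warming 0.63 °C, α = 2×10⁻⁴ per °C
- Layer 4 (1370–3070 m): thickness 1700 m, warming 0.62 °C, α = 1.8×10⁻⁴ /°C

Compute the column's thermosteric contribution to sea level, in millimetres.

556 mm

Layer 1: 1.7 × 210 × 3.5×10⁻⁴ = 0.12495 m
820 × 1.1 × 2.2×10⁻⁴ = 0.19844 m
Layer 3: 340 × 2×10⁻⁴ × 0.63 = 0.04284 m
1370–3070 m: 0.62 × 1.8×10⁻⁴ × 1700 = 0.18972 m
Δh = 0.12495 + 0.19844 + 0.04284 + 0.18972 = 0.55595 m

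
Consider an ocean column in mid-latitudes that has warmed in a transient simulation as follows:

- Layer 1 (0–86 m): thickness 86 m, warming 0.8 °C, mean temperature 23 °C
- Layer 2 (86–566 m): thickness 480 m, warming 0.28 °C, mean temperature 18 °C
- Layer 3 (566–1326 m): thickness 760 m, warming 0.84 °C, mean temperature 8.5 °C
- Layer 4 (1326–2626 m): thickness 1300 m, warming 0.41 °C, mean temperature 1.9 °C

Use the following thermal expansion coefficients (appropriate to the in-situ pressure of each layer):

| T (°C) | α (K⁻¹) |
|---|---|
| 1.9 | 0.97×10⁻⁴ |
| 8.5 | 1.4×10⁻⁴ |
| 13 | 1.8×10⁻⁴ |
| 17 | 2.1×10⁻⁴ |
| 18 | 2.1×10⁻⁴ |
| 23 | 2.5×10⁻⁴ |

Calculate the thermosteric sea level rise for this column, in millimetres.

Δh = 187 mm

Layer 1 at 23 °C → α = 2.5×10⁻⁴ K⁻¹
Layer 2 at 18 °C → α = 2.1×10⁻⁴ K⁻¹
Layer 3 at 8.5 °C → α = 1.4×10⁻⁴ K⁻¹
Layer 4 at 1.9 °C → α = 0.97×10⁻⁴ K⁻¹
0–86 m: 2.5×10⁻⁴ × 86 × 0.8 = 0.01720 m
Layer 2: 2.1×10⁻⁴ × 0.28 × 480 = 0.028224 m
566–1326 m: 0.84 × 1.4×10⁻⁴ × 760 = 0.089376 m
0.97×10⁻⁴ × 1300 × 0.41 = 0.051701 m
Δh = 0.01720 + 0.028224 + 0.089376 + 0.051701 = 0.186501 m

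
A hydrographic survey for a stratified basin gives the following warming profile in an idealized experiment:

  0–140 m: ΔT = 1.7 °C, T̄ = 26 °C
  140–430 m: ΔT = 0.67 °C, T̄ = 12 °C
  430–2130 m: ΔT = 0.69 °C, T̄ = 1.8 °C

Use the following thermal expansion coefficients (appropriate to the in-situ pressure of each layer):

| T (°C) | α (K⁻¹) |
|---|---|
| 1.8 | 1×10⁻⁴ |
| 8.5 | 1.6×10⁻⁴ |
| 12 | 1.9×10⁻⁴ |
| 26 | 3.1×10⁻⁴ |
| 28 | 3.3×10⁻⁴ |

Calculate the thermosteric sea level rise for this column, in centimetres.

about 22.8 cm

Layer 1 at 26 °C → α = 3.1×10⁻⁴ K⁻¹
Layer 2 at 12 °C → α = 1.9×10⁻⁴ K⁻¹
Layer 3 at 1.8 °C → α = 1×10⁻⁴ K⁻¹
Layer 1: 140 × 1.7 × 3.1×10⁻⁴ = 0.07378 m
140–430 m: 0.67 × 1.9×10⁻⁴ × 290 = 0.036917 m
1700 × 0.69 × 1×10⁻⁴ = 0.11730 m
Δh = 0.07378 + 0.036917 + 0.11730 = 0.227997 m ≈ 22.8 cm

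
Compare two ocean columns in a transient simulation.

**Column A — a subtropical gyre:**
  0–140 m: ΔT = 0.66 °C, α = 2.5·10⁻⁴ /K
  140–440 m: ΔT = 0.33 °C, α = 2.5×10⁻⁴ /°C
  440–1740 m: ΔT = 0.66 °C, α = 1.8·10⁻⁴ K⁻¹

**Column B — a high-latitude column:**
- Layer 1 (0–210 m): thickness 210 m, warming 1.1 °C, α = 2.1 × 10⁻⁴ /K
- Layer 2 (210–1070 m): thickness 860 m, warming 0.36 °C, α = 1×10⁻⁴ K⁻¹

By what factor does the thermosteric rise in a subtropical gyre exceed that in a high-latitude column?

A 0–140 m: 2.5×10⁻⁴ × 140 × 0.66 = 0.02310 m
A 140–440 m: 0.33 × 300 × 2.5×10⁻⁴ = 0.02475 m
A Layer 3: 0.66 × 1300 × 1.8×10⁻⁴ = 0.15444 m
A total: 0.20229 m
B Layer 1: 2.1×10⁻⁴ × 1.1 × 210 = 0.04851 m
B 860 × 1×10⁻⁴ × 0.36 = 0.03096 m
B total: 0.07947 m
Ratio: 0.20229 / 0.07947 ≈ 2.545

≈ 2.5×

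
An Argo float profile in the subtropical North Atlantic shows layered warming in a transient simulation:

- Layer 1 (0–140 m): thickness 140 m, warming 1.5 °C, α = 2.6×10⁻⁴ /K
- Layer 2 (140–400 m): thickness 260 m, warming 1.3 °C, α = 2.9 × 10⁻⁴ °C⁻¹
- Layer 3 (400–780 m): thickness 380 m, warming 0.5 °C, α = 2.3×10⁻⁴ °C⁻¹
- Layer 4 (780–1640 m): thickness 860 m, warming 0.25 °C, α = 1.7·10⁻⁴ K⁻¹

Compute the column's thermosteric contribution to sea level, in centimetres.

Layer 1: 2.6×10⁻⁴ × 140 × 1.5 = 0.05460 m
2.9×10⁻⁴ × 1.3 × 260 = 0.09802 m
2.3×10⁻⁴ × 0.5 × 380 = 0.04370 m
Layer 4: 860 × 1.7×10⁻⁴ × 0.25 = 0.03655 m
Δh = 0.05460 + 0.09802 + 0.04370 + 0.03655 = 0.23287 m

Δh ≈ 23.3 cm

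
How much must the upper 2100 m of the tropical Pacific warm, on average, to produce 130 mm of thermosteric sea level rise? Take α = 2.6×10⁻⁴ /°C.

ΔT ≈ 0.238 °C

ΔT = Δh/(αH) = 0.13 / (2.6×10⁻⁴ × 2100) ≈ 0.2381 °C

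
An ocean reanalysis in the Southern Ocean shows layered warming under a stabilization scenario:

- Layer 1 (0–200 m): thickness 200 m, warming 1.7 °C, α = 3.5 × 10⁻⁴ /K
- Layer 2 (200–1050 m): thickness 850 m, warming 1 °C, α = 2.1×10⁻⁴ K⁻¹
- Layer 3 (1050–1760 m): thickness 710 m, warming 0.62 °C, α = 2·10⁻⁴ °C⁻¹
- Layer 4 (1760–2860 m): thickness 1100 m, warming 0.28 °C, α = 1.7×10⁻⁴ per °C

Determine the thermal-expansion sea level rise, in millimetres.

about 440 mm

0–200 m: 200 × 3.5×10⁻⁴ × 1.7 = 0.11900 m
200–1050 m: 1 × 850 × 2.1×10⁻⁴ = 0.17850 m
2×10⁻⁴ × 710 × 0.62 = 0.08804 m
1100 × 0.28 × 1.7×10⁻⁴ = 0.05236 m
Δh = 0.11900 + 0.17850 + 0.08804 + 0.05236 = 0.43790 m ≈ 440 mm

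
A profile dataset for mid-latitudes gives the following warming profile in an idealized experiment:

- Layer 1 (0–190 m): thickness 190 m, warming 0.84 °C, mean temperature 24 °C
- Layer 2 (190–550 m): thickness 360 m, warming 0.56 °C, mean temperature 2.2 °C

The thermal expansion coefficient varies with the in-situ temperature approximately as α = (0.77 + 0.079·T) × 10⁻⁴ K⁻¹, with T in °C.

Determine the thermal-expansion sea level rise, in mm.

Δh ≈ 62 mm

Layer 1: α = (0.77 + 0.079×24)×10⁻⁴ = 2.666×10⁻⁴ K⁻¹
Layer 2: α = (0.77 + 0.079×2.2)×10⁻⁴ = 0.9438×10⁻⁴ K⁻¹
0.84 × 2.666×10⁻⁴ × 190 = 0.04254936 m
360 × 0.9438×10⁻⁴ × 0.56 = 0.019027008 m
Δh = 0.04254936 + 0.019027008 = 0.061576368 m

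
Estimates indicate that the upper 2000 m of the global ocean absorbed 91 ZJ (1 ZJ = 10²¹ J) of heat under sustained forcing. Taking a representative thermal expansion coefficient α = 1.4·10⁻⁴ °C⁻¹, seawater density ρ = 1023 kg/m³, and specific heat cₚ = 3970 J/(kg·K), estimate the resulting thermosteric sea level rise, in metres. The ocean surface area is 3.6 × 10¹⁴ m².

about 0.00871 m

Per unit area: Q = 91×10²¹ / (3.6×10¹⁴) ≈ 2.528×10⁸ J/m²
Δh = αQ/(ρcₚ) = 1.4×10⁻⁴ × 2.528×10⁸ / (1023 × 3970) ≈ 0.0087144 m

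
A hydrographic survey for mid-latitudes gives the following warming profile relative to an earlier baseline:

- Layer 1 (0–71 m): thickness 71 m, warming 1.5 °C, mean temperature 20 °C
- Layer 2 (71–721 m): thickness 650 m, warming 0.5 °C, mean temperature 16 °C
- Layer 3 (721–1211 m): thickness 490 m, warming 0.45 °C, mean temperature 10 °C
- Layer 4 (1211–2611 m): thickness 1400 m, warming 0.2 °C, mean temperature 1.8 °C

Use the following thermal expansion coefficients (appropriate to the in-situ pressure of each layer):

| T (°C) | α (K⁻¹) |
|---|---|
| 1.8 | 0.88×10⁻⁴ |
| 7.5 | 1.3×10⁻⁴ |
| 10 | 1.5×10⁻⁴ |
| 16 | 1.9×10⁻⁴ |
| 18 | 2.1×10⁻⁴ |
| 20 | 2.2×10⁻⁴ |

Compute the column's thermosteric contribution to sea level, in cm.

14 cm of thermosteric rise

Layer 1 at 20 °C → α = 2.2×10⁻⁴ K⁻¹
Layer 2 at 16 °C → α = 1.9×10⁻⁴ K⁻¹
Layer 3 at 10 °C → α = 1.5×10⁻⁴ K⁻¹
Layer 4 at 1.8 °C → α = 0.88×10⁻⁴ K⁻¹
0–71 m: 1.5 × 71 × 2.2×10⁻⁴ = 0.02343 m
Layer 2: 650 × 1.9×10⁻⁴ × 0.5 = 0.06175 m
721–1211 m: 490 × 1.5×10⁻⁴ × 0.45 = 0.033075 m
1211–2611 m: 0.2 × 0.88×10⁻⁴ × 1400 = 0.02464 m
Δh = 0.02343 + 0.06175 + 0.033075 + 0.02464 = 0.142895 m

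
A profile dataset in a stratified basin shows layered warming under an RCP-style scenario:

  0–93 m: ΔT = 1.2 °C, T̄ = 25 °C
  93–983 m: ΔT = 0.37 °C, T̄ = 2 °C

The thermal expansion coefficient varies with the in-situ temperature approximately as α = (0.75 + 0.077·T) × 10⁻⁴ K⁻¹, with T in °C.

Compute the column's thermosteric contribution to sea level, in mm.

Δh ≈ 60 mm

Layer 1: α = (0.75 + 0.077×25)×10⁻⁴ = 2.675×10⁻⁴ K⁻¹
Layer 2: α = (0.75 + 0.077×2)×10⁻⁴ = 0.904×10⁻⁴ K⁻¹
0–93 m: 93 × 1.2 × 2.675×10⁻⁴ = 0.029853 m
0.37 × 890 × 0.904×10⁻⁴ = 0.02976872 m
Δh = 0.029853 + 0.02976872 = 0.05962172 m ≈ 60 mm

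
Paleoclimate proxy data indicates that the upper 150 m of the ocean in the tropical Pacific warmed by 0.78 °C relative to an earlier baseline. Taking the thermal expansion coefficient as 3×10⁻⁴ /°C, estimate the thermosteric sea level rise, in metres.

Δh = αΔT·H = 3×10⁻⁴ × 0.78 × 150 = 0.03510 m

0.035 m of thermosteric rise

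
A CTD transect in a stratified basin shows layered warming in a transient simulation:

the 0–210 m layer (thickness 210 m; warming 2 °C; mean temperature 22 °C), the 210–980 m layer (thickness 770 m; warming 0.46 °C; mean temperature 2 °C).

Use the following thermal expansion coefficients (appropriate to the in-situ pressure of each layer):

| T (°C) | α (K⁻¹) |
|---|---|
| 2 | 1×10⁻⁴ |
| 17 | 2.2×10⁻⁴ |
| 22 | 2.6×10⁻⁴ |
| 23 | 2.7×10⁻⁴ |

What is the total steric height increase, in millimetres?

about 145 mm

Layer 1 at 22 °C → α = 2.6×10⁻⁴ K⁻¹
Layer 2 at 2 °C → α = 1×10⁻⁴ K⁻¹
0–210 m: 210 × 2 × 2.6×10⁻⁴ = 0.10920 m
0.46 × 770 × 1×10⁻⁴ = 0.03542 m
Δh = 0.10920 + 0.03542 = 0.14462 m ≈ 145 mm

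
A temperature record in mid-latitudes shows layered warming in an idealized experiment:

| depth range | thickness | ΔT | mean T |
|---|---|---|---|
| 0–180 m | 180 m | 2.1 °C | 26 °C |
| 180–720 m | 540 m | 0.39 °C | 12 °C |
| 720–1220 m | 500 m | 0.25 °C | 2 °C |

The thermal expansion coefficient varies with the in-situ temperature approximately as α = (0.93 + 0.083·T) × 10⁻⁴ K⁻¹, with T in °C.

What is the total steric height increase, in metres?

Layer 1: α = (0.93 + 0.083×26)×10⁻⁴ = 3.088×10⁻⁴ K⁻¹
Layer 2: α = (0.93 + 0.083×12)×10⁻⁴ = 1.926×10⁻⁴ K⁻¹
Layer 3: α = (0.93 + 0.083×2)×10⁻⁴ = 1.096×10⁻⁴ K⁻¹
Layer 1: 2.1 × 180 × 3.088×10⁻⁴ = 0.1167264 m
180–720 m: 1.926×10⁻⁴ × 0.39 × 540 = 0.04056156 m
Layer 3: 0.25 × 500 × 1.096×10⁻⁴ = 0.01370 m
Δh = 0.1167264 + 0.04056156 + 0.01370 = 0.17098796 m

Δh = 0.171 m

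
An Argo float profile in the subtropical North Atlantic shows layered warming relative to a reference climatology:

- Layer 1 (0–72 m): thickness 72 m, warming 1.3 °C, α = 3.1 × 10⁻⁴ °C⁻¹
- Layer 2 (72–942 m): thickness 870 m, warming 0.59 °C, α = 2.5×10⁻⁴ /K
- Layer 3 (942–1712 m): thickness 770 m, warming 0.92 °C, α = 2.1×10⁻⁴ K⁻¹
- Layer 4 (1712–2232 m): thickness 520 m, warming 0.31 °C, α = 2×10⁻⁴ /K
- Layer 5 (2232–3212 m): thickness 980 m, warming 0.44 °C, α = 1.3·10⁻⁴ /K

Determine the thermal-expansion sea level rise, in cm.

72 × 3.1×10⁻⁴ × 1.3 = 0.029016 m
Layer 2: 2.5×10⁻⁴ × 0.59 × 870 = 0.128325 m
Layer 3: 770 × 2.1×10⁻⁴ × 0.92 = 0.148764 m
0.31 × 520 × 2×10⁻⁴ = 0.03224 m
980 × 0.44 × 1.3×10⁻⁴ = 0.056056 m
Δh = 0.029016 + 0.128325 + 0.148764 + 0.03224 + 0.056056 = 0.394401 m

about 39.4 cm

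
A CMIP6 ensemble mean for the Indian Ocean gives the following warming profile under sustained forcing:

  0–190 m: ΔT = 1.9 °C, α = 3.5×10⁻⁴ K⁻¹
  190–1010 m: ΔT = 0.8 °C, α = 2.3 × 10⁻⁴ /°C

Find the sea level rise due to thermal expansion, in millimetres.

Δh ≈ 277 mm

190 × 3.5×10⁻⁴ × 1.9 = 0.12635 m
190–1010 m: 0.8 × 2.3×10⁻⁴ × 820 = 0.15088 m
Δh = 0.12635 + 0.15088 = 0.27723 m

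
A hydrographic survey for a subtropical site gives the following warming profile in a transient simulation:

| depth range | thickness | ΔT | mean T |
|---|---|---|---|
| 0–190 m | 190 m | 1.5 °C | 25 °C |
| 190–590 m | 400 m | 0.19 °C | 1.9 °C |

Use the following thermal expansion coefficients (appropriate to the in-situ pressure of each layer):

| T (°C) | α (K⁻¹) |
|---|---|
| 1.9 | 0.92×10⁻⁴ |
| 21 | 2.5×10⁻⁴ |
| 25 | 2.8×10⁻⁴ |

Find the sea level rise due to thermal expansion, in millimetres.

Δh = 87 mm

Layer 1 at 25 °C → α = 2.8×10⁻⁴ K⁻¹
Layer 2 at 1.9 °C → α = 0.92×10⁻⁴ K⁻¹
Layer 1: 1.5 × 2.8×10⁻⁴ × 190 = 0.07980 m
190–590 m: 0.92×10⁻⁴ × 0.19 × 400 = 0.006992 m
Δh = 0.07980 + 0.006992 = 0.086792 m ≈ 87 mm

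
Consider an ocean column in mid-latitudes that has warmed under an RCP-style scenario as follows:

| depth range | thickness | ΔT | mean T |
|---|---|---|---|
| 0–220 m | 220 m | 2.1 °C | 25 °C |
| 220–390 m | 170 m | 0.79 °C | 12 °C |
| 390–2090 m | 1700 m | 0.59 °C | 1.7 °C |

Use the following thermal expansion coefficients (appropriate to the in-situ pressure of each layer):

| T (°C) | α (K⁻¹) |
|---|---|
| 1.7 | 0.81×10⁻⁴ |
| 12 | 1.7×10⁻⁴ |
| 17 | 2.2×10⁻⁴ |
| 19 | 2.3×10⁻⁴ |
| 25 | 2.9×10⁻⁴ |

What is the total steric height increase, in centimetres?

Layer 1 at 25 °C → α = 2.9×10⁻⁴ K⁻¹
Layer 2 at 12 °C → α = 1.7×10⁻⁴ K⁻¹
Layer 3 at 1.7 °C → α = 0.81×10⁻⁴ K⁻¹
220 × 2.1 × 2.9×10⁻⁴ = 0.13398 m
220–390 m: 0.79 × 1.7×10⁻⁴ × 170 = 0.022831 m
390–2090 m: 1700 × 0.59 × 0.81×10⁻⁴ = 0.081243 m
Δh = 0.13398 + 0.022831 + 0.081243 = 0.238054 m ≈ 24 cm

24 cm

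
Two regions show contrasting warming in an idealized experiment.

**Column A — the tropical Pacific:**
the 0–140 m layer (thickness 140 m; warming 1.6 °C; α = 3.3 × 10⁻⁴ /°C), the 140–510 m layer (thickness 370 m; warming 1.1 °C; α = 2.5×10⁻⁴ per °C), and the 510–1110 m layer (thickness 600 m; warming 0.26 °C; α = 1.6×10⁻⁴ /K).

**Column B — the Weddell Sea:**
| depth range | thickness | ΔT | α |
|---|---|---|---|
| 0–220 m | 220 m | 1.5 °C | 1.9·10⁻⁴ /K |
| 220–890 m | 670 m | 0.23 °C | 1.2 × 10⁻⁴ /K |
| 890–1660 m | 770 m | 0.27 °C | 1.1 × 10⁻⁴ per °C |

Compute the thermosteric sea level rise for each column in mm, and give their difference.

A: 201 mm; B: 104 mm; difference 96.6 mm

A 1.6 × 140 × 3.3×10⁻⁴ = 0.07392 m
A 370 × 1.1 × 2.5×10⁻⁴ = 0.10175 m
A Layer 3: 0.26 × 1.6×10⁻⁴ × 600 = 0.02496 m
A total: 0.20063 m
B Layer 1: 220 × 1.9×10⁻⁴ × 1.5 = 0.06270 m
B 670 × 0.23 × 1.2×10⁻⁴ = 0.018492 m
B Layer 3: 0.27 × 770 × 1.1×10⁻⁴ = 0.022869 m
B total: 0.104061 m
Difference: 0.20063 − 0.104061 = 0.096569 m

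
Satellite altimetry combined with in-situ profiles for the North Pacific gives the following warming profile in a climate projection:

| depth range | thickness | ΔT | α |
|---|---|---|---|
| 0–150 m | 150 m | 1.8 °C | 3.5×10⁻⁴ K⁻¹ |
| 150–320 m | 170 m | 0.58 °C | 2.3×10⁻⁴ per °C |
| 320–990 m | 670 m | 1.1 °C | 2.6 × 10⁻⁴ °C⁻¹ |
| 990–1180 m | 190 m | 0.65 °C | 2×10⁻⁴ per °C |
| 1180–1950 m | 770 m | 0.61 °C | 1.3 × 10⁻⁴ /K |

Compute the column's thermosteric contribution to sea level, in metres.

1.8 × 150 × 3.5×10⁻⁴ = 0.09450 m
0.58 × 2.3×10⁻⁴ × 170 = 0.022678 m
Layer 3: 1.1 × 670 × 2.6×10⁻⁴ = 0.19162 m
0.65 × 2×10⁻⁴ × 190 = 0.02470 m
1.3×10⁻⁴ × 0.61 × 770 = 0.061061 m
Δh = 0.09450 + 0.022678 + 0.19162 + 0.02470 + 0.061061 = 0.394559 m ≈ 0.39 m

Δh ≈ 0.39 m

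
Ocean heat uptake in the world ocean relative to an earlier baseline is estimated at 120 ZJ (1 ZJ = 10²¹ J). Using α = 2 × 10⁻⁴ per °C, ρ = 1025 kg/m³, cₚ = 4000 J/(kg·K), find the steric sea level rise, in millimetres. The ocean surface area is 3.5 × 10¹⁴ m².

Per unit area: Q = 120×10²¹ / (3.5×10¹⁴) ≈ 3.429×10⁸ J/m²
Δh = αQ/(ρcₚ) = 2×10⁻⁴ × 3.429×10⁸ / (1025 × 4000) ≈ 0.016727 m

Δh ≈ 16.7 mm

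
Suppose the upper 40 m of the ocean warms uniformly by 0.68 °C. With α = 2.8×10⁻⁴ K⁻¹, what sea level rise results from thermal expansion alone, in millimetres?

Δh ≈ 7.6 mm

Δh = αΔT·H = 2.8×10⁻⁴ × 0.68 × 40 = 0.007616 m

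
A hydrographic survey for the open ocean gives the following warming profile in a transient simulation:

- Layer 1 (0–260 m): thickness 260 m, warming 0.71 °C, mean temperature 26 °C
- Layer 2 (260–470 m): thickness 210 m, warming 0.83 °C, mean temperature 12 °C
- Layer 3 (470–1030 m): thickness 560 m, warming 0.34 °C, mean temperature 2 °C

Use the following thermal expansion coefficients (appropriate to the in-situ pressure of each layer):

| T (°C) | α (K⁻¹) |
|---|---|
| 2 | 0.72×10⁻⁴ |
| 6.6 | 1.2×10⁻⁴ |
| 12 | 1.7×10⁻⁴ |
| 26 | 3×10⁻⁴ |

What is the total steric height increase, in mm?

99 mm

Layer 1 at 26 °C → α = 3×10⁻⁴ K⁻¹
Layer 2 at 12 °C → α = 1.7×10⁻⁴ K⁻¹
Layer 3 at 2 °C → α = 0.72×10⁻⁴ K⁻¹
Layer 1: 0.71 × 3×10⁻⁴ × 260 = 0.05538 m
Layer 2: 1.7×10⁻⁴ × 0.83 × 210 = 0.029631 m
560 × 0.72×10⁻⁴ × 0.34 = 0.0137088 m
Δh = 0.05538 + 0.029631 + 0.0137088 = 0.0987198 m ≈ 99 mm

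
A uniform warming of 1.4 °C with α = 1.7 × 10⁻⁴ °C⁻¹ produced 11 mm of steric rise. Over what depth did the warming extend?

46.2 m

H = Δh/(αΔT) = 0.011 / (1.7×10⁻⁴ × 1.4) ≈ 46.22 m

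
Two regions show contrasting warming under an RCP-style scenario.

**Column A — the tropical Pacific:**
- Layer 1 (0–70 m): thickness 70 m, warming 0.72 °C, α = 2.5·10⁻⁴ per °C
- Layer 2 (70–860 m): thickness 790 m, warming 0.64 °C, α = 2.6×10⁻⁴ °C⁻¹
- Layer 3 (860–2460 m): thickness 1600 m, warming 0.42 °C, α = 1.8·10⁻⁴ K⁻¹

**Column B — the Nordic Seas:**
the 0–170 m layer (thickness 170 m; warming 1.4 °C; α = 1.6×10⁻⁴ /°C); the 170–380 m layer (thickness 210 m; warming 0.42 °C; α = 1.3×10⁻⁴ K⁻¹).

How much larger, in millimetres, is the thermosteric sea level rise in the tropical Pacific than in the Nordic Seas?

A 0–70 m: 2.5×10⁻⁴ × 70 × 0.72 = 0.01260 m
A 70–860 m: 2.6×10⁻⁴ × 0.64 × 790 = 0.131456 m
A 0.42 × 1600 × 1.8×10⁻⁴ = 0.12096 m
A total: 0.265016 m
B 0–170 m: 1.4 × 1.6×10⁻⁴ × 170 = 0.03808 m
B 170–380 m: 210 × 1.3×10⁻⁴ × 0.42 = 0.011466 m
B total: 0.049546 m
Difference: 0.265016 − 0.049546 = 0.21547 m

220 mm larger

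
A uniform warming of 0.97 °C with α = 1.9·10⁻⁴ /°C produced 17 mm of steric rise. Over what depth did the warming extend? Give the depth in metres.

about 92.2 m

H = Δh/(αΔT) = 0.017 / (1.9×10⁻⁴ × 0.97) ≈ 92.24 m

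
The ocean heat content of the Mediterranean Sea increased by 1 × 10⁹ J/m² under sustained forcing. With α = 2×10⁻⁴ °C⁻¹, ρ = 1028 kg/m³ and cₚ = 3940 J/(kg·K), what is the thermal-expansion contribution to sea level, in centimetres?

Δh = αQ/(ρcₚ) = 2×10⁻⁴ × 1×10⁹ / (1028 × 3940) ≈ 0.049379 m

Δh ≈ 4.94 cm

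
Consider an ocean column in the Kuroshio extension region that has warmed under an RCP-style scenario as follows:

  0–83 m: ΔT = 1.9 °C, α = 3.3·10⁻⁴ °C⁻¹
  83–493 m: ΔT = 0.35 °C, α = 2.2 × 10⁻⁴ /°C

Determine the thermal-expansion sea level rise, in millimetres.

Δh = 83.6 mm

1.9 × 3.3×10⁻⁴ × 83 = 0.052041 m
Layer 2: 2.2×10⁻⁴ × 0.35 × 410 = 0.03157 m
Δh = 0.052041 + 0.03157 = 0.083611 m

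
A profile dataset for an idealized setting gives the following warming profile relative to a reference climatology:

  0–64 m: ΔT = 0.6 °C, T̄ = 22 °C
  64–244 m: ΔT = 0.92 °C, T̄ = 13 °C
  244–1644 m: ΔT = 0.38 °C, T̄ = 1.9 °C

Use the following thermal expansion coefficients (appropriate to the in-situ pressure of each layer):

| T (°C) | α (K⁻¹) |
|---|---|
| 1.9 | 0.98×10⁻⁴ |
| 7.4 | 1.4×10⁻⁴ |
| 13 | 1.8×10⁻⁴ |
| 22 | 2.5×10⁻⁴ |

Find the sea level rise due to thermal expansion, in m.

Layer 1 at 22 °C → α = 2.5×10⁻⁴ K⁻¹
Layer 2 at 13 °C → α = 1.8×10⁻⁴ K⁻¹
Layer 3 at 1.9 °C → α = 0.98×10⁻⁴ K⁻¹
64 × 2.5×10⁻⁴ × 0.6 = 0.00960 m
Layer 2: 180 × 0.92 × 1.8×10⁻⁴ = 0.029808 m
244–1644 m: 0.38 × 1400 × 0.98×10⁻⁴ = 0.052136 m
Δh = 0.00960 + 0.029808 + 0.052136 = 0.091544 m

Δh = 0.0915 m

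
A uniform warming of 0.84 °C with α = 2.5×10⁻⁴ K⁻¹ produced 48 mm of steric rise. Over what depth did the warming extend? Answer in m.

229 m

H = Δh/(αΔT) = 0.048 / (2.5×10⁻⁴ × 0.84) ≈ 228.6 m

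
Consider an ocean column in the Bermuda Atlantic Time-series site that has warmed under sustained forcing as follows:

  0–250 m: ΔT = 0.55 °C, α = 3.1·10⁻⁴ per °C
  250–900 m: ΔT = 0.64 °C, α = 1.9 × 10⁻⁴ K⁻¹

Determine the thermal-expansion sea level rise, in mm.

250 × 3.1×10⁻⁴ × 0.55 = 0.042625 m
250–900 m: 0.64 × 1.9×10⁻⁴ × 650 = 0.07904 m
Δh = 0.042625 + 0.07904 = 0.121665 m ≈ 122 mm

about 122 mm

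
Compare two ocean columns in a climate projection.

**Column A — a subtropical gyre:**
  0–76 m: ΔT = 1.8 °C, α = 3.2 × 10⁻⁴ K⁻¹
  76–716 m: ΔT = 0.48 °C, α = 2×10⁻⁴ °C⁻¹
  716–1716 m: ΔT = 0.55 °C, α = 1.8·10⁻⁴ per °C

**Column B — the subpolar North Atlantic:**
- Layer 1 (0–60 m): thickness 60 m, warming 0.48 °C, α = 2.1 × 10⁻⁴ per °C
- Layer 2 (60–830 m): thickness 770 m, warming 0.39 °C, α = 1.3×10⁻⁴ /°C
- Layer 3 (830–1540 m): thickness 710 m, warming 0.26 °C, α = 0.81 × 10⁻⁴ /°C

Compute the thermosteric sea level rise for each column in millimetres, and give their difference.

Δh_A ≈ 204 mm, Δh_B ≈ 60.0 mm; difference ≈ 144 mm

A 76 × 1.8 × 3.2×10⁻⁴ = 0.043776 m
A 640 × 2×10⁻⁴ × 0.48 = 0.06144 m
A 716–1716 m: 1000 × 1.8×10⁻⁴ × 0.55 = 0.09900 m
A total: 0.204216 m
B 2.1×10⁻⁴ × 0.48 × 60 = 0.006048 m
B 60–830 m: 0.39 × 1.3×10⁻⁴ × 770 = 0.039039 m
B 830–1540 m: 710 × 0.81×10⁻⁴ × 0.26 = 0.0149526 m
B total: 0.0600396 m
Difference: 0.204216 − 0.0600396 = 0.1441764 m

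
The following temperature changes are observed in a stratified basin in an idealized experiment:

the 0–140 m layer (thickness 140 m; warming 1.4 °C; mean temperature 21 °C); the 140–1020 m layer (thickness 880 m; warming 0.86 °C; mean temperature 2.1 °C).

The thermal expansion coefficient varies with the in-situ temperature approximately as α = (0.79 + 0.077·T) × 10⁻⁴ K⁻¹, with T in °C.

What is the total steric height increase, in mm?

about 119 mm

Layer 1: α = (0.79 + 0.077×21)×10⁻⁴ = 2.407×10⁻⁴ K⁻¹
Layer 2: α = (0.79 + 0.077×2.1)×10⁻⁴ = 0.9517×10⁻⁴ K⁻¹
0–140 m: 1.4 × 140 × 2.407×10⁻⁴ = 0.0471772 m
Layer 2: 880 × 0.9517×10⁻⁴ × 0.86 = 0.072024656 m
Δh = 0.0471772 + 0.072024656 = 0.119201856 m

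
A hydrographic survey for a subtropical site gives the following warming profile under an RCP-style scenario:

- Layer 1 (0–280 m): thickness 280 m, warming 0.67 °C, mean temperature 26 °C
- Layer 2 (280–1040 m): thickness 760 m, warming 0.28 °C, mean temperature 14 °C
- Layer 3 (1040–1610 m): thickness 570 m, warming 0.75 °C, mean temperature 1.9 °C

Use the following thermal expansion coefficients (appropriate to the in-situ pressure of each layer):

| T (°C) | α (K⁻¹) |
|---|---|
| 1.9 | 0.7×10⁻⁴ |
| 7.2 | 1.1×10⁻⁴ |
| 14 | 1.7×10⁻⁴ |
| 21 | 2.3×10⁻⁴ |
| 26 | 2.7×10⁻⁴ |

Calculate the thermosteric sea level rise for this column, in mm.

Layer 1 at 26 °C → α = 2.7×10⁻⁴ K⁻¹
Layer 2 at 14 °C → α = 1.7×10⁻⁴ K⁻¹
Layer 3 at 1.9 °C → α = 0.7×10⁻⁴ K⁻¹
280 × 0.67 × 2.7×10⁻⁴ = 0.050652 m
280–1040 m: 1.7×10⁻⁴ × 0.28 × 760 = 0.036176 m
Layer 3: 0.75 × 0.7×10⁻⁴ × 570 = 0.029925 m
Δh = 0.050652 + 0.036176 + 0.029925 = 0.116753 m ≈ 117 mm

about 117 mm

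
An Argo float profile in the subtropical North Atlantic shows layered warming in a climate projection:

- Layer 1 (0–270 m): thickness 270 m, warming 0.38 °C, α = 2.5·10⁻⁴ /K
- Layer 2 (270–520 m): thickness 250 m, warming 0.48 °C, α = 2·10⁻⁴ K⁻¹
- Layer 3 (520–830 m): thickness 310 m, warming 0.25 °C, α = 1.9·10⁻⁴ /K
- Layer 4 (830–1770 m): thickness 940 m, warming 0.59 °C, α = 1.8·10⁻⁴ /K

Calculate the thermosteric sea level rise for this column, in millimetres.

270 × 0.38 × 2.5×10⁻⁴ = 0.02565 m
2×10⁻⁴ × 250 × 0.48 = 0.02400 m
520–830 m: 0.25 × 1.9×10⁻⁴ × 310 = 0.014725 m
Layer 4: 0.59 × 940 × 1.8×10⁻⁴ = 0.099828 m
Δh = 0.02565 + 0.02400 + 0.014725 + 0.099828 = 0.164203 m

Δh ≈ 164 mm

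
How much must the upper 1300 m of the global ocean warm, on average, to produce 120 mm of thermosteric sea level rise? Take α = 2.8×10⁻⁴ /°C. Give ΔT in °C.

ΔT = Δh/(αH) = 0.12 / (2.8×10⁻⁴ × 1300) ≈ 0.3297 °C

0.330 °C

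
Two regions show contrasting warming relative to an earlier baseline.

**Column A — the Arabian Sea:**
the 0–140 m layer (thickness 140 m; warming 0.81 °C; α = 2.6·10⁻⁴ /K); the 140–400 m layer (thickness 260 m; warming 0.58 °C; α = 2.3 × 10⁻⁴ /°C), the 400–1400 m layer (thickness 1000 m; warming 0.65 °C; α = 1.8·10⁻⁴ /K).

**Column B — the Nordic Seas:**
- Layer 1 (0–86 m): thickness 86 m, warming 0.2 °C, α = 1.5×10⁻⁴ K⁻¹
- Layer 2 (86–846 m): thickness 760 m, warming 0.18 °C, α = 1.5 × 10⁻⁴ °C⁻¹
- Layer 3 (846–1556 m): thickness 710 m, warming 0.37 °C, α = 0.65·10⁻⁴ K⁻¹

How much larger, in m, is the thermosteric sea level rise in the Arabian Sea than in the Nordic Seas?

0.14 m

A 0–140 m: 2.6×10⁻⁴ × 140 × 0.81 = 0.029484 m
A 140–400 m: 2.3×10⁻⁴ × 260 × 0.58 = 0.034684 m
A Layer 3: 0.65 × 1.8×10⁻⁴ × 1000 = 0.11700 m
A total: 0.181168 m
B Layer 1: 0.2 × 1.5×10⁻⁴ × 86 = 0.00258 m
B 86–846 m: 1.5×10⁻⁴ × 760 × 0.18 = 0.02052 m
B Layer 3: 0.37 × 0.65×10⁻⁴ × 710 = 0.0170755 m
B total: 0.0401755 m
Difference: 0.181168 − 0.0401755 = 0.1409925 m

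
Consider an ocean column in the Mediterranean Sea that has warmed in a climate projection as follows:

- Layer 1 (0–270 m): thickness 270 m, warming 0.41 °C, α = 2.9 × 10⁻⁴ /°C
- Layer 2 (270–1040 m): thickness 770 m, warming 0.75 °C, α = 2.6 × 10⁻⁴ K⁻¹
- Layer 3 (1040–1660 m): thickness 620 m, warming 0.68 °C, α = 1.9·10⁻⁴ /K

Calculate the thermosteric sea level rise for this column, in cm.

26.2 cm

Layer 1: 0.41 × 2.9×10⁻⁴ × 270 = 0.032103 m
270–1040 m: 770 × 2.6×10⁻⁴ × 0.75 = 0.15015 m
Layer 3: 0.68 × 620 × 1.9×10⁻⁴ = 0.080104 m
Δh = 0.032103 + 0.15015 + 0.080104 = 0.262357 m ≈ 26.2 cm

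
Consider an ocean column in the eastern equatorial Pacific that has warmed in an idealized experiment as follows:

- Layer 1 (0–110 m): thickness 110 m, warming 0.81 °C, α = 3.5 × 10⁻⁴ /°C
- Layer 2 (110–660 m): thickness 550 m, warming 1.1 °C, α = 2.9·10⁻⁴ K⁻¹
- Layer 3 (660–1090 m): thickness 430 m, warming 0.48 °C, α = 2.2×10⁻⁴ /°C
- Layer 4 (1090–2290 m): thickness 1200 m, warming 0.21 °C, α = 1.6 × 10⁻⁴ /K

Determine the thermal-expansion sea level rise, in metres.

0–110 m: 110 × 0.81 × 3.5×10⁻⁴ = 0.031185 m
2.9×10⁻⁴ × 1.1 × 550 = 0.17545 m
Layer 3: 0.48 × 430 × 2.2×10⁻⁴ = 0.045408 m
1090–2290 m: 1200 × 1.6×10⁻⁴ × 0.21 = 0.04032 m
Δh = 0.031185 + 0.17545 + 0.045408 + 0.04032 = 0.292363 m ≈ 0.292 m

Δh ≈ 0.292 m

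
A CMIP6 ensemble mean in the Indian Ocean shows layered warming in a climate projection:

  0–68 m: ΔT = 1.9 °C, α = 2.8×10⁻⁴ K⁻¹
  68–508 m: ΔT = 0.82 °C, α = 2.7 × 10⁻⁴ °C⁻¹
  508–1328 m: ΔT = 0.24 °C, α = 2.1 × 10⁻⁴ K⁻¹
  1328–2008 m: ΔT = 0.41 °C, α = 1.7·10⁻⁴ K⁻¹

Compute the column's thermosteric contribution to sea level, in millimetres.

220 mm of thermosteric rise

0–68 m: 1.9 × 2.8×10⁻⁴ × 68 = 0.036176 m
440 × 2.7×10⁻⁴ × 0.82 = 0.097416 m
508–1328 m: 2.1×10⁻⁴ × 0.24 × 820 = 0.041328 m
Layer 4: 0.41 × 680 × 1.7×10⁻⁴ = 0.047396 m
Δh = 0.036176 + 0.097416 + 0.041328 + 0.047396 = 0.222316 m ≈ 220 mm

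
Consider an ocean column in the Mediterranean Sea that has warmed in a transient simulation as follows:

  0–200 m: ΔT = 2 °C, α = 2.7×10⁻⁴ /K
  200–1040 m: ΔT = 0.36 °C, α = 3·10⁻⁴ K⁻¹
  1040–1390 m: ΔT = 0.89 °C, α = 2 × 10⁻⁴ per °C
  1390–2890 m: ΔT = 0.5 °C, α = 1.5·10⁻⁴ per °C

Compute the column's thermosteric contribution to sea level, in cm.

2 × 200 × 2.7×10⁻⁴ = 0.10800 m
0.36 × 3×10⁻⁴ × 840 = 0.09072 m
1040–1390 m: 350 × 0.89 × 2×10⁻⁴ = 0.06230 m
0.5 × 1.5×10⁻⁴ × 1500 = 0.11250 m
Δh = 0.10800 + 0.09072 + 0.06230 + 0.11250 = 0.37352 m ≈ 37.4 cm

Δh = 37.4 cm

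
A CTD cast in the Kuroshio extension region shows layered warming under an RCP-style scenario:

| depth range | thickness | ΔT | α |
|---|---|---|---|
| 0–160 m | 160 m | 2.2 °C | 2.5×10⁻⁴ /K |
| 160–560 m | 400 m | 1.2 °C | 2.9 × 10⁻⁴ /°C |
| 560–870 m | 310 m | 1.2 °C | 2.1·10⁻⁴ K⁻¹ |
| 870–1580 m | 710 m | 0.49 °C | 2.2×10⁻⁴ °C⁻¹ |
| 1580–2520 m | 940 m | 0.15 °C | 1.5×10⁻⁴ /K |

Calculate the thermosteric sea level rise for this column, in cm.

Layer 1: 160 × 2.5×10⁻⁴ × 2.2 = 0.08800 m
2.9×10⁻⁴ × 1.2 × 400 = 0.13920 m
560–870 m: 310 × 2.1×10⁻⁴ × 1.2 = 0.07812 m
710 × 2.2×10⁻⁴ × 0.49 = 0.076538 m
Layer 5: 1.5×10⁻⁴ × 940 × 0.15 = 0.02115 m
Δh = 0.08800 + 0.13920 + 0.07812 + 0.076538 + 0.02115 = 0.403008 m ≈ 40 cm

Δh ≈ 40 cm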